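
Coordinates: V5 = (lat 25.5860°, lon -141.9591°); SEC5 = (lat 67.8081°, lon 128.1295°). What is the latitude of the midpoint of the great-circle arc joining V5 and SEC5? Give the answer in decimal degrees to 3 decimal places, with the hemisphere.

Bx = cos φ₂ cos Δλ = 0.000584,  By = cos φ₂ sin Δλ = -0.377709
φₘ = atan2(sin φ₁ + sin φ₂, √((cos φ₁ + Bx)² + By²)) = 54.22491°
λₘ = λ₁ + atan2(By, cos φ₁ + Bx) = -164.66862°

54.225°N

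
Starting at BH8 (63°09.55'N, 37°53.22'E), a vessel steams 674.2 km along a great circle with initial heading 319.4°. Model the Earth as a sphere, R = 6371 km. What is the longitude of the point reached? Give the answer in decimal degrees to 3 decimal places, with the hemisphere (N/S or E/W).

27.565°E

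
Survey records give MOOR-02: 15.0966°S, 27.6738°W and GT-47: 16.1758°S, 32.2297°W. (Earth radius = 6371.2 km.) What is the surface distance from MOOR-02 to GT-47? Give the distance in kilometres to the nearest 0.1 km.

Δφ = -1.0792°,  Δλ = -4.5559°
a = sin²(Δφ/2) + cos φ₁ cos φ₂ sin²(Δλ/2) = 0.001554
c = 2·arcsin(√a) = 0.078853 rad = 4.5179°
d = R·c = 6371.2 × 0.078853 = 502.4 km

502.4 km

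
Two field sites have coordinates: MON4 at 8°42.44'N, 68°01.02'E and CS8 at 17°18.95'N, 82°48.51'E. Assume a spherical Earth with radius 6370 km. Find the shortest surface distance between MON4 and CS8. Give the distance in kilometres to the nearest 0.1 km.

1864.6 km

MON4: φ = +8.70733°, λ = +68.01700°
CS8: φ = +17.31583°, λ = +82.80850°
Δφ = 8.6085°,  Δλ = 14.7915°
a = sin²(Δφ/2) + cos φ₁ cos φ₂ sin²(Δλ/2) = 0.021269
c = 2·arcsin(√a) = 0.292722 rad = 16.7717°
d = R·c = 6370 × 0.292722 = 1864.6 km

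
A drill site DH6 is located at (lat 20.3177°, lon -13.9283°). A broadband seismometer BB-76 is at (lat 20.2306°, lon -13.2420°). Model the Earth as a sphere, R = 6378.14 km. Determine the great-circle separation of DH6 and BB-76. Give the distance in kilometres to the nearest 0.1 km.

Δφ = -0.0871°,  Δλ = 0.6863°
a = sin²(Δφ/2) + cos φ₁ cos φ₂ sin²(Δλ/2) = 0.000032
c = 2·arcsin(√a) = 0.011338 rad = 0.6496°
d = R·c = 6378.14 × 0.011338 = 72.3 km

72.3 km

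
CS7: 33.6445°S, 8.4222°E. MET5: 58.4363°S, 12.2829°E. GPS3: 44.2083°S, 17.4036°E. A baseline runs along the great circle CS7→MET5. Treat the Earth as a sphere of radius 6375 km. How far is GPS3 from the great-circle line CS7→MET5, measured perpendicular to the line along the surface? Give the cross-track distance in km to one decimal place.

δ₁₃ = central angle CS7→GPS3 = 0.220744 rad  (haversine)
θ₁₃ = bearing CS7→GPS3 = 149.264°,  θ₁₂ = bearing CS7→MET5 = 175.203°
dₓₜ = R·arcsin(sin δ₁₃ · sin(θ₁₃ − θ₁₂)) = 6375·arcsin(0.21896·sin(-25.939°)) = -611.495 km
|dₓₜ| = 611.495 km

611.5 km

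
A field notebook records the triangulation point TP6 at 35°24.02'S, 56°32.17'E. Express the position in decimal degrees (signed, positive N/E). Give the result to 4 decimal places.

-35.4003°, +56.5362°

lat: 35.4003° S → -35.4003°
lon: 56.5362° E → +56.5362°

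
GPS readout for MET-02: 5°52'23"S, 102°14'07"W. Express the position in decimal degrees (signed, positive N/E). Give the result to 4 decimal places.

lat: 5.8731° S → -5.8731°
lon: 102.2353° W → -102.2353°

-5.8731°, -102.2353°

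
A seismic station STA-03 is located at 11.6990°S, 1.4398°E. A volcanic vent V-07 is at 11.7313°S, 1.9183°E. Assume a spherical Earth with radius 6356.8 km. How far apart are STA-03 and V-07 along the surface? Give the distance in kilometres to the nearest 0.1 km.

52.1 km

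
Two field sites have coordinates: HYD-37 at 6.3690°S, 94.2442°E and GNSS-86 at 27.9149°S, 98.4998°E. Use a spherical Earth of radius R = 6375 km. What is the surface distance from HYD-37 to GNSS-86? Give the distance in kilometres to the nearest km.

2439 km

Δφ = -21.5459°,  Δλ = 4.2556°
a = sin²(Δφ/2) + cos φ₁ cos φ₂ sin²(Δλ/2) = 0.036149
c = 2·arcsin(√a) = 0.382586 rad = 21.9205°
d = R·c = 6375 × 0.382586 = 2439.0 km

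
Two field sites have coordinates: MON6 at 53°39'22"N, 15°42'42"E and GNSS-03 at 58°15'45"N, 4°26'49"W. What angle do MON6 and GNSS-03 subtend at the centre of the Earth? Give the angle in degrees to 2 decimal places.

MON6: φ = +53.65611°, λ = +15.71167°
GNSS-03: φ = +58.26250°, λ = -4.44694°
Δφ = 4.6064°,  Δλ = -20.1586°
a = sin²(Δφ/2) + cos φ₁ cos φ₂ sin²(Δλ/2) = 0.011163
c = 2·arcsin(√a) = 0.211708 rad = 12.1300°

12.13°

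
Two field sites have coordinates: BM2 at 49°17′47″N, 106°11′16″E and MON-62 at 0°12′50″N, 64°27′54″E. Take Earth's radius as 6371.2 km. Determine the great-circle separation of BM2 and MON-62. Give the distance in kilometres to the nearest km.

6748 km

BM2: φ = +49.29639°, λ = +106.18778°
MON-62: φ = +0.21389°, λ = +64.46500°
Δφ = -49.0825°,  Δλ = -41.7228°
a = sin²(Δφ/2) + cos φ₁ cos φ₂ sin²(Δλ/2) = 0.255214
c = 2·arcsin(√a) = 1.059198 rad = 60.6876°
d = R·c = 6371.2 × 1.059198 = 6748.4 km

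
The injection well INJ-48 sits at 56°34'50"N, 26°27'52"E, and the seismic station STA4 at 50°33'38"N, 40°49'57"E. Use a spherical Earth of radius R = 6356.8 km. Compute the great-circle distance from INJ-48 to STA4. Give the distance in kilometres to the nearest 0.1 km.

1154.9 km

INJ-48: φ = +56.58056°, λ = +26.46444°
STA4: φ = +50.56056°, λ = +40.83250°
Δφ = -6.0200°,  Δλ = 14.3681°
a = sin²(Δφ/2) + cos φ₁ cos φ₂ sin²(Δλ/2) = 0.008229
c = 2·arcsin(√a) = 0.181679 rad = 10.4094°
d = R·c = 6356.8 × 0.181679 = 1154.9 km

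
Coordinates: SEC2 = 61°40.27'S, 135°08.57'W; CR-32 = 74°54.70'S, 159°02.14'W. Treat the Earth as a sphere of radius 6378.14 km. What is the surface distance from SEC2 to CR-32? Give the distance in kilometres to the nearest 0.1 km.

1744.4 km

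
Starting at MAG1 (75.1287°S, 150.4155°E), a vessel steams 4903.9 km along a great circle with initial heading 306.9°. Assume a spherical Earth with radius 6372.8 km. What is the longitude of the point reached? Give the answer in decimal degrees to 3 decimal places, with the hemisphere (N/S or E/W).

δ = d/R = 4903.9/6372.8 = 0.769505 rad
φ₂ = arcsin(sin φ₁ cos δ + cos φ₁ sin δ cos θ)
   = arcsin(-0.96650·0.71826 + 0.25665·0.69578·0.60042) = -35.94296°
λ₂ = λ₁ + atan2(sin θ sin δ cos φ₁, cos δ − sin φ₁ sin φ₂) = 107.00215°

107.002°E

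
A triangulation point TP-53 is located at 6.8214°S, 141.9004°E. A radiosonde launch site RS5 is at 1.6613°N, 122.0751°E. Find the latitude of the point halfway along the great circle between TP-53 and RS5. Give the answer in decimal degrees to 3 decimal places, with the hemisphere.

Bx = cos φ₂ cos Δλ = 0.940336,  By = cos φ₂ sin Δλ = -0.339011
φₘ = atan2(sin φ₁ + sin φ₂, √((cos φ₁ + Bx)² + By²)) = -2.61910°
λₘ = λ₁ + atan2(By, cos φ₁ + Bx) = 131.95429°

2.619°S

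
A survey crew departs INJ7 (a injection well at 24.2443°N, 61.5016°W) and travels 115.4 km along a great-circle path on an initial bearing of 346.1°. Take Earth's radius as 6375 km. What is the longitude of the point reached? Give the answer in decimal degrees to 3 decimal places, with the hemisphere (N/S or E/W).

61.777°W

δ = d/R = 115.4/6375 = 0.018102 rad
φ₂ = arcsin(sin φ₁ cos δ + cos φ₁ sin δ cos θ)
   = arcsin(0.41063·0.99984 + 0.91180·0.01810·0.97072) = 25.25084°
λ₂ = λ₁ + atan2(sin θ sin δ cos φ₁, cos δ − sin φ₁ sin φ₂) = -61.77706°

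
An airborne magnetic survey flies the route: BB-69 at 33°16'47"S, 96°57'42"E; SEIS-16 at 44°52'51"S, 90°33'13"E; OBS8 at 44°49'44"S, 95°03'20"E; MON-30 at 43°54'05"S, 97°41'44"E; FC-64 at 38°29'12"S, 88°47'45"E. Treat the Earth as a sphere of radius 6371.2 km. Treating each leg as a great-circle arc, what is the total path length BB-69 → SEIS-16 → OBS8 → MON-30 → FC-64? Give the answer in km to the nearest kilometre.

BB-69: φ = -33.27972°, λ = +96.96167°
SEIS-16: φ = -44.88083°, λ = +90.55361°
OBS8: φ = -44.82889°, λ = +95.05556°
MON-30: φ = -43.90139°, λ = +97.69556°
FC-64: φ = -38.48667°, λ = +88.79583°
BB-69→SEIS-16: c = 0.220124 rad, d = 1402.45 km
SEIS-16→OBS8: c = 0.055701 rad, d = 354.88 km
OBS8→MON-30: c = 0.036700 rad, d = 233.83 km
MON-30→FC-64: c = 0.150157 rad, d = 956.68 km
Total = 1402.45 + 354.88 + 233.83 + 956.68 = 2947.84 km

2948 km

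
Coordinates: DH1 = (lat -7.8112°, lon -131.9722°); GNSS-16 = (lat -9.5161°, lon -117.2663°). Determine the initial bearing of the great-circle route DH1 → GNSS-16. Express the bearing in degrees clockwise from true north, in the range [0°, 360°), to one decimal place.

97.8°

Δλ = 14.7059°
y = sin Δλ · cos φ₂ = 0.250364
x = cos φ₁ sin φ₂ − sin φ₁ cos φ₂ cos Δλ = -0.034143
θ = atan2(y, x) = 97.7656° → 97.7656° (mod 360°)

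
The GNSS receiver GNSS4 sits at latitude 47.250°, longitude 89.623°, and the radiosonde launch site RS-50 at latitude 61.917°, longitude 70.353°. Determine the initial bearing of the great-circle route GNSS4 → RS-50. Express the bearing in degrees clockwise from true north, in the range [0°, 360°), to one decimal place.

Δλ = -19.2700°
y = sin Δλ · cos φ₂ = -0.155357
x = cos φ₁ sin φ₂ − sin φ₁ cos φ₂ cos Δλ = 0.272568
θ = atan2(y, x) = -29.6821° → 330.3179° (mod 360°)

330.3°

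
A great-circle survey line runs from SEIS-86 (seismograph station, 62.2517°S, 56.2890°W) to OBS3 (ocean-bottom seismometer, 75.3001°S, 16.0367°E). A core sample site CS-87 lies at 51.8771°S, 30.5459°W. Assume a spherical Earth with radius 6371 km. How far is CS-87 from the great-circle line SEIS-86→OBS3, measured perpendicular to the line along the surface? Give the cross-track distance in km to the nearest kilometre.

1900 km

δ₁₃ = central angle SEIS-86→CS-87 = 0.300718 rad  (haversine)
θ₁₃ = bearing SEIS-86→CS-87 = 64.856°,  θ₁₂ = bearing SEIS-86→OBS3 = 147.680°
dₓₜ = R·arcsin(sin δ₁₃ · sin(θ₁₃ − θ₁₂)) = 6371·arcsin(0.29621·sin(-82.825°)) = -1900.408 km
|dₓₜ| = 1900.408 km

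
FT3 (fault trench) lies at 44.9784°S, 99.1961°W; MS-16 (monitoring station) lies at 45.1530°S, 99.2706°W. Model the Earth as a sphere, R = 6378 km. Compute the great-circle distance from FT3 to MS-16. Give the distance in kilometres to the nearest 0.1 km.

20.3 km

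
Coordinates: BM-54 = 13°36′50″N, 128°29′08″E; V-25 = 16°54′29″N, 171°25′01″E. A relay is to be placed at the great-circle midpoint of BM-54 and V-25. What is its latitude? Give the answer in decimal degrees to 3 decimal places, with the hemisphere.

BM-54: φ = +13.61389°, λ = +128.48556°
V-25: φ = +16.90806°, λ = +171.41694°
Bx = cos φ₂ cos Δλ = 0.700520,  By = cos φ₂ sin Δλ = 0.651679
φₘ = atan2(sin φ₁ + sin φ₂, √((cos φ₁ + Bx)² + By²)) = 16.33961°
λₘ = λ₁ + atan2(By, cos φ₁ + Bx) = 149.77450°

16.340°N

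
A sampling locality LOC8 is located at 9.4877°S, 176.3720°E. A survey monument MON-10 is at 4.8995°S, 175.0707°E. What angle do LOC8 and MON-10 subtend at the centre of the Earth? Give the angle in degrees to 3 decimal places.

4.766°

Δφ = 4.5882°,  Δλ = -1.3013°
a = sin²(Δφ/2) + cos φ₁ cos φ₂ sin²(Δλ/2) = 0.001729
c = 2·arcsin(√a) = 0.083187 rad = 4.7663°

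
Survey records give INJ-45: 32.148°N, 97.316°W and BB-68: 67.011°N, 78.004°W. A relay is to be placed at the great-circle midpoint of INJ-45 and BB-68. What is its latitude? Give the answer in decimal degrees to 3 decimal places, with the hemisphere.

Bx = cos φ₂ cos Δλ = 0.368579,  By = cos φ₂ sin Δλ = 0.129161
φₘ = atan2(sin φ₁ + sin φ₂, √((cos φ₁ + Bx)² + By²)) = 49.92718°
λₘ = λ₁ + atan2(By, cos φ₁ + Bx) = -91.24920°

49.927°N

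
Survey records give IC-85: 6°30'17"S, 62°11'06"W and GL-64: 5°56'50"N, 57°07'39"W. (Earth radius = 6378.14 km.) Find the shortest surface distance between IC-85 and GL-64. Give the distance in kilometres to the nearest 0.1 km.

1495.7 km

IC-85: φ = -6.50472°, λ = -62.18500°
GL-64: φ = +5.94722°, λ = -57.12750°
Δφ = 12.4519°,  Δλ = 5.0575°
a = sin²(Δφ/2) + cos φ₁ cos φ₂ sin²(Δλ/2) = 0.013685
c = 2·arcsin(√a) = 0.234504 rad = 13.4361°
d = R·c = 6378.14 × 0.234504 = 1495.7 km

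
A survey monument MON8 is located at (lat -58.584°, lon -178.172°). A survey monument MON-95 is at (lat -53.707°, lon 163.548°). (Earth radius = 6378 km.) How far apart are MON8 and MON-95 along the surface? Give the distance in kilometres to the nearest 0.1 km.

1251.5 km

Δφ = 4.8770°,  Δλ = -18.2800°
a = sin²(Δφ/2) + cos φ₁ cos φ₂ sin²(Δλ/2) = 0.009595
c = 2·arcsin(√a) = 0.196226 rad = 11.2429°
d = R·c = 6378 × 0.196226 = 1251.5 km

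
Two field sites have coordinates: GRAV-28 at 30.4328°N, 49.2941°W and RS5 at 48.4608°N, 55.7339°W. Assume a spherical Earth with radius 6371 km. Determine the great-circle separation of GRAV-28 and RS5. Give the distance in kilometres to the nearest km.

2078 km

Δφ = 18.0280°,  Δλ = -6.4398°
a = sin²(Δφ/2) + cos φ₁ cos φ₂ sin²(Δλ/2) = 0.026351
c = 2·arcsin(√a) = 0.326104 rad = 18.6844°
d = R·c = 6371 × 0.326104 = 2077.6 km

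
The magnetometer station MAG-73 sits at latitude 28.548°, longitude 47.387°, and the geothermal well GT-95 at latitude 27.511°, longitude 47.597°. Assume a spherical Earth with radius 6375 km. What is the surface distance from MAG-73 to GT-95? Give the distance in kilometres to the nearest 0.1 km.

117.2 km

Δφ = -1.0370°,  Δλ = 0.2100°
a = sin²(Δφ/2) + cos φ₁ cos φ₂ sin²(Δλ/2) = 0.000085
c = 2·arcsin(√a) = 0.018386 rad = 1.0534°
d = R·c = 6375 × 0.018386 = 117.2 km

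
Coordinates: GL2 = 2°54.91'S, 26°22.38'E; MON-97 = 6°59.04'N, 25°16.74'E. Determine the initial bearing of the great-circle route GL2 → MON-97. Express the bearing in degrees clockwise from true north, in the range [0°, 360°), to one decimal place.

353.7°

GL2: φ = -2.91517°, λ = +26.37300°
MON-97: φ = +6.98400°, λ = +25.27900°
Δλ = -1.0940°
y = sin Δλ · cos φ₂ = -0.018951
x = cos φ₁ sin φ₂ − sin φ₁ cos φ₂ cos Δλ = 0.171906
θ = atan2(y, x) = -6.2910° → 353.7090° (mod 360°)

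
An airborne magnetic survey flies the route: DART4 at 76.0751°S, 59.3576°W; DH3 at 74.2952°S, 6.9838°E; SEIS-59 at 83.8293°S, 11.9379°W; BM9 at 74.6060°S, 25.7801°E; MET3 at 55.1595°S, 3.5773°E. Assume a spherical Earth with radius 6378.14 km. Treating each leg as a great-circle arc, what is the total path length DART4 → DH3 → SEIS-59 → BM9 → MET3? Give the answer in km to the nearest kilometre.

DART4→DH3: c = 0.281939 rad, d = 1798.25 km
DH3→SEIS-59: c = 0.175640 rad, d = 1120.26 km
SEIS-59→BM9: c = 0.194686 rad, d = 1241.74 km
BM9→MET3: c = 0.371709 rad, d = 2370.81 km
Total = 1798.25 + 1120.26 + 1241.74 + 2370.81 = 6531.05 km

6531 km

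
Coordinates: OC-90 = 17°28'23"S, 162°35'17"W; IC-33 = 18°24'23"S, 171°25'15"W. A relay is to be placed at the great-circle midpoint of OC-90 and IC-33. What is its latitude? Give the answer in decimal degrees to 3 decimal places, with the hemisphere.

17.990°S

OC-90: φ = -17.47306°, λ = -162.58806°
IC-33: φ = -18.40639°, λ = -171.42083°
Bx = cos φ₂ cos Δλ = 0.937588,  By = cos φ₂ sin Δλ = -0.145696
φₘ = atan2(sin φ₁ + sin φ₂, √((cos φ₁ + Bx)² + By²)) = -17.98971°
λₘ = λ₁ + atan2(By, cos φ₁ + Bx) = -166.99278°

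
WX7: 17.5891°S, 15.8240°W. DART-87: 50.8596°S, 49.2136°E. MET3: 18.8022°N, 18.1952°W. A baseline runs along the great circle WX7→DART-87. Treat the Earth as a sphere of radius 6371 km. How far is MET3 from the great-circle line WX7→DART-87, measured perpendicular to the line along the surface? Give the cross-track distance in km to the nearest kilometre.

2342 km

δ₁₃ = central angle WX7→MET3 = 0.636449 rad  (haversine)
θ₁₃ = bearing WX7→MET3 = 356.222°,  θ₁₂ = bearing WX7→DART-87 = 139.023°
dₓₜ = R·arcsin(sin δ₁₃ · sin(θ₁₃ − θ₁₂)) = 6371·arcsin(0.59434·sin(217.199°)) = -2341.648 km
|dₓₜ| = 2341.648 km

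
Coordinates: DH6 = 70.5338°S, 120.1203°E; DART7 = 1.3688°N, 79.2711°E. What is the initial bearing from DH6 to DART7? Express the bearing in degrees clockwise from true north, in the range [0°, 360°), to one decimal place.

317.8°

Δλ = -40.8492°
y = sin Δλ · cos φ₂ = -0.653884
x = cos φ₁ sin φ₂ − sin φ₁ cos φ₂ cos Δλ = 0.720952
θ = atan2(y, x) = -42.2072° → 317.7928° (mod 360°)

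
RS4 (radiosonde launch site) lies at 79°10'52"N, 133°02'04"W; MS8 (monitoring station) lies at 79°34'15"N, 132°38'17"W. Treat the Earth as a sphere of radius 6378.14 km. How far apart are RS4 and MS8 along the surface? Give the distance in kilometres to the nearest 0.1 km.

44.1 km

RS4: φ = +79.18111°, λ = -133.03444°
MS8: φ = +79.57083°, λ = -132.63806°
Δφ = 0.3897°,  Δλ = 0.3964°
a = sin²(Δφ/2) + cos φ₁ cos φ₂ sin²(Δλ/2) = 0.000012
c = 2·arcsin(√a) = 0.006920 rad = 0.3965°
d = R·c = 6378.14 × 0.006920 = 44.1 km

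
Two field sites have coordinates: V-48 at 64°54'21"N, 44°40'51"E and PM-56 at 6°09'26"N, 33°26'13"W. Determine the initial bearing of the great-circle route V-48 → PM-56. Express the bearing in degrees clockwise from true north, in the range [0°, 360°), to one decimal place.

261.8°

V-48: φ = +64.90583°, λ = +44.68083°
PM-56: φ = +6.15722°, λ = -33.43694°
Δλ = -78.1178°
y = sin Δλ · cos φ₂ = -0.972928
x = cos φ₁ sin φ₂ − sin φ₁ cos φ₂ cos Δλ = -0.139902
θ = atan2(y, x) = -98.1827° → 261.8173° (mod 360°)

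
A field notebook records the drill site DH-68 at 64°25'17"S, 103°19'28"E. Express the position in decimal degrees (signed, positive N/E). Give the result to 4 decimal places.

-64.4214°, +103.3244°

lat: 64.4214° S → -64.4214°
lon: 103.3244° E → +103.3244°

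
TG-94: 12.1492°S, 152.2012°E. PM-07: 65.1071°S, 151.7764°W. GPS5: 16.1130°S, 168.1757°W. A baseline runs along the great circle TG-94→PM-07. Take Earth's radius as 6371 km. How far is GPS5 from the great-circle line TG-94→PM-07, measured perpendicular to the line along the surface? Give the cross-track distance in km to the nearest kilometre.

δ₁₃ = central angle TG-94→GPS5 = 0.673196 rad  (haversine)
θ₁₃ = bearing TG-94→GPS5 = 100.683°,  θ₁₂ = bearing TG-94→PM-07 = 157.369°
dₓₜ = R·arcsin(sin δ₁₃ · sin(θ₁₃ − θ₁₂)) = 6371·arcsin(0.62349·sin(-56.686°)) = -3491.696 km
|dₓₜ| = 3491.696 km

3492 km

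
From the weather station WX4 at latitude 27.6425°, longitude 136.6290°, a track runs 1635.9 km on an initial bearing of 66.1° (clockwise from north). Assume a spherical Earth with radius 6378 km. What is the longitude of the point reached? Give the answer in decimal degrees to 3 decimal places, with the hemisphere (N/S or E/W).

δ = d/R = 1635.9/6378 = 0.256491 rad
φ₂ = arcsin(sin φ₁ cos δ + cos φ₁ sin δ cos θ)
   = arcsin(0.46395·0.96729 + 0.88586·0.25369·0.40514) = 32.67165°
λ₂ = λ₁ + atan2(sin θ sin δ cos φ₁, cos δ − sin φ₁ sin φ₂) = 152.62261°

152.623°E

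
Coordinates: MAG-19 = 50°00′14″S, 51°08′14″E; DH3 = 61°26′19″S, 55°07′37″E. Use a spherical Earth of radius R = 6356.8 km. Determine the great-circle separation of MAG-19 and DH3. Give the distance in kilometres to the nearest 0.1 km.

MAG-19: φ = -50.00389°, λ = +51.13722°
DH3: φ = -61.43861°, λ = +55.12694°
Δφ = -11.4347°,  Δλ = 3.9897°
a = sin²(Δφ/2) + cos φ₁ cos φ₂ sin²(Δλ/2) = 0.010297
c = 2·arcsin(√a) = 0.203296 rad = 11.6480°
d = R·c = 6356.8 × 0.203296 = 1292.3 km

1292.3 km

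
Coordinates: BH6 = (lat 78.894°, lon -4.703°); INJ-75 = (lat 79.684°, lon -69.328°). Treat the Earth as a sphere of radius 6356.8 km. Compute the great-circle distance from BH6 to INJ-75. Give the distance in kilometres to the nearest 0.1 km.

1267.3 km

Δφ = 0.7900°,  Δλ = -64.6250°
a = sin²(Δφ/2) + cos φ₁ cos φ₂ sin²(Δλ/2) = 0.009904
c = 2·arcsin(√a) = 0.199364 rad = 11.4227°
d = R·c = 6356.8 × 0.199364 = 1267.3 km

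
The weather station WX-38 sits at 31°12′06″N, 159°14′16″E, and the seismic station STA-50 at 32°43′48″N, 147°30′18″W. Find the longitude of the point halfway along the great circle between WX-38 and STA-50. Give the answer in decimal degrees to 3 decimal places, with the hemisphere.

WX-38: φ = +31.20167°, λ = +159.23778°
STA-50: φ = +32.73000°, λ = -147.50500°
Bx = cos φ₂ cos Δλ = 0.503242,  By = cos φ₂ sin Δλ = 0.674100
φₘ = atan2(sin φ₁ + sin φ₂, √((cos φ₁ + Bx)² + By²)) = 34.91812°
λₘ = λ₁ + atan2(By, cos φ₁ + Bx) = -174.37272°

174.373°W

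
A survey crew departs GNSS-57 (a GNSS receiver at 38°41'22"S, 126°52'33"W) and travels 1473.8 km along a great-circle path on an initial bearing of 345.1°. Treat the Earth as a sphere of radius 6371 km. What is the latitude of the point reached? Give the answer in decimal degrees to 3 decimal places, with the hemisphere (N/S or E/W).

25.818°S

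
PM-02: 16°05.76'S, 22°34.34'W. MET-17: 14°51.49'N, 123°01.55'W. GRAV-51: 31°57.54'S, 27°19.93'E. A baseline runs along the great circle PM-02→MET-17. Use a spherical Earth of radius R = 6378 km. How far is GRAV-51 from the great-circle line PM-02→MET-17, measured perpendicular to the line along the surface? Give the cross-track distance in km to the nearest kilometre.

1398 km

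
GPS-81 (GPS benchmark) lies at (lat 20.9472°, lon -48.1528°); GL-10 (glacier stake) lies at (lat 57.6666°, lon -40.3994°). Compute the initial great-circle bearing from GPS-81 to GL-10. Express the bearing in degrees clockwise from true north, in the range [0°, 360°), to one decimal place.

6.9°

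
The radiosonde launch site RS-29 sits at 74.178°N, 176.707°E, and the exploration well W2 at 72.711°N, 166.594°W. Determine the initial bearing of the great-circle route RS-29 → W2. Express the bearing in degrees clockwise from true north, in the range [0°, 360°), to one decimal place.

Δλ = 16.6990°
y = sin Δλ · cos φ₂ = 0.085396
x = cos φ₁ sin φ₂ − sin φ₁ cos φ₂ cos Δλ = -0.013543
θ = atan2(y, x) = 99.0113° → 99.0113° (mod 360°)

99.0°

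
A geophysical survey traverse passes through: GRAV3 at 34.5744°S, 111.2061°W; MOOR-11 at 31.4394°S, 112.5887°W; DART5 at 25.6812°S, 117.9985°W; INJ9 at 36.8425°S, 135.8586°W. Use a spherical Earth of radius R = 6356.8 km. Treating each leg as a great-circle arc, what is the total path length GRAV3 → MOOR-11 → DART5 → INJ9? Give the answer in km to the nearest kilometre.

GRAV3→MOOR-11: c = 0.058336 rad, d = 370.83 km
MOOR-11→DART5: c = 0.130251 rad, d = 827.98 km
DART5→INJ9: c = 0.329116 rad, d = 2092.12 km
Total = 370.83 + 827.98 + 2092.12 = 3290.93 km

3291 km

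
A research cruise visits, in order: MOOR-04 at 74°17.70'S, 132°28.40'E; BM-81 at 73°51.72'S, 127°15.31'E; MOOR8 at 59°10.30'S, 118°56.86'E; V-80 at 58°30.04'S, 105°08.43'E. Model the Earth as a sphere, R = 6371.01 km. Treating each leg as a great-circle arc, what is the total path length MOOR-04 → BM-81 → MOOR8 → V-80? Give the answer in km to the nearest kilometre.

MOOR-04: φ = -74.29500°, λ = +132.47333°
BM-81: φ = -73.86200°, λ = +127.25517°
MOOR8: φ = -59.17167°, λ = +118.94767°
V-80: φ = -58.50067°, λ = +105.14050°
MOOR-04→BM-81: c = 0.026092 rad, d = 166.23 km
BM-81→MOOR8: c = 0.262224 rad, d = 1670.63 km
MOOR8→V-80: c = 0.125026 rad, d = 796.54 km
Total = 166.23 + 1670.63 + 796.54 = 2633.40 km

2633 km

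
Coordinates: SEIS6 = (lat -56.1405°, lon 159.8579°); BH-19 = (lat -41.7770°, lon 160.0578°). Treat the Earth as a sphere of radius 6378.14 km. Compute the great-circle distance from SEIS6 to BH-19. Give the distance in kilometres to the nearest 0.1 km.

1599.0 km

Δφ = 14.3635°,  Δλ = 0.1999°
a = sin²(Δφ/2) + cos φ₁ cos φ₂ sin²(Δλ/2) = 0.015631
c = 2·arcsin(√a) = 0.250701 rad = 14.3641°
d = R·c = 6378.14 × 0.250701 = 1599.0 km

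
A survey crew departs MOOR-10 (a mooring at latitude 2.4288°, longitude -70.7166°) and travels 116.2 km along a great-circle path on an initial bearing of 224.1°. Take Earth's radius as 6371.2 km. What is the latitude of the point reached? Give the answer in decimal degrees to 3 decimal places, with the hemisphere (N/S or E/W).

δ = d/R = 116.2/6371.2 = 0.018238 rad
φ₂ = arcsin(sin φ₁ cos δ + cos φ₁ sin δ cos θ)
   = arcsin(0.04238·0.99983 + 0.99910·0.01824·-0.71813) = 1.67820°
λ₂ = λ₁ + atan2(sin θ sin δ cos φ₁, cos δ − sin φ₁ sin φ₂) = -71.44411°

1.678°N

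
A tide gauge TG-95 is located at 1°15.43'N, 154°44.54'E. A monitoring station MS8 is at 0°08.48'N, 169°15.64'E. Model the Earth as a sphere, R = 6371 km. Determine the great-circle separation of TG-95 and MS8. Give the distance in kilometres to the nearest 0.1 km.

1619.0 km

TG-95: φ = +1.25717°, λ = +154.74233°
MS8: φ = +0.14133°, λ = +169.26067°
Δφ = -1.1158°,  Δλ = 14.5183°
a = sin²(Δφ/2) + cos φ₁ cos φ₂ sin²(Δλ/2) = 0.016057
c = 2·arcsin(√a) = 0.254117 rad = 14.5598°
d = R·c = 6371 × 0.254117 = 1619.0 km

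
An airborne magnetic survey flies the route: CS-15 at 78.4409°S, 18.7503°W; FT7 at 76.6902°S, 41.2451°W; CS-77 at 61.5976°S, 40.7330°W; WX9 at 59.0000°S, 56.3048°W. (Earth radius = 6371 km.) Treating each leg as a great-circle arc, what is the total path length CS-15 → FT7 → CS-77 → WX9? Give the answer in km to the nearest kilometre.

3149 km

CS-15→FT7: c = 0.089211 rad, d = 568.36 km
FT7→CS-77: c = 0.263432 rad, d = 1678.33 km
CS-77→WX9: c = 0.141679 rad, d = 902.64 km
Total = 568.36 + 1678.33 + 902.64 = 3149.33 km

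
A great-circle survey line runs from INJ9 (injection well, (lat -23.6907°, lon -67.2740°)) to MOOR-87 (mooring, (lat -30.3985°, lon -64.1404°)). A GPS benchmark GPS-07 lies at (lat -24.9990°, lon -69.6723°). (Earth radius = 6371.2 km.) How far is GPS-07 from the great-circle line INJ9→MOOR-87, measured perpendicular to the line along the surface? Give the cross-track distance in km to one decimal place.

279.3 km

δ₁₃ = central angle INJ9→GPS-07 = 0.044448 rad  (haversine)
θ₁₃ = bearing INJ9→GPS-07 = 238.599°,  θ₁₂ = bearing INJ9→MOOR-87 = 158.106°
dₓₜ = R·arcsin(sin δ₁₃ · sin(θ₁₃ − θ₁₂)) = 6371.2·arcsin(0.04443·sin(80.493°)) = 279.295 km
|dₓₜ| = 279.295 km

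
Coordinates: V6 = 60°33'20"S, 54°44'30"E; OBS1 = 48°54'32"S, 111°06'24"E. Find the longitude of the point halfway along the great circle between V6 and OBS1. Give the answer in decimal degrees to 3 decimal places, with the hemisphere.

87.343°E

V6: φ = -60.55556°, λ = +54.74167°
OBS1: φ = -48.90889°, λ = +111.10667°
Bx = cos φ₂ cos Δλ = 0.364056,  By = cos φ₂ sin Δλ = 0.547222
φₘ = atan2(sin φ₁ + sin φ₂, √((cos φ₁ + Bx)² + By²)) = -57.98580°
λₘ = λ₁ + atan2(By, cos φ₁ + Bx) = 87.34265°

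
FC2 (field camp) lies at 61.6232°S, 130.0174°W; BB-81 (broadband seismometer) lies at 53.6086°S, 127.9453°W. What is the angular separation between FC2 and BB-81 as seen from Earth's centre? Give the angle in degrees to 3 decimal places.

Δφ = 8.0146°,  Δλ = 2.0721°
a = sin²(Δφ/2) + cos φ₁ cos φ₂ sin²(Δλ/2) = 0.004976
c = 2·arcsin(√a) = 0.141197 rad = 8.0900°

8.090°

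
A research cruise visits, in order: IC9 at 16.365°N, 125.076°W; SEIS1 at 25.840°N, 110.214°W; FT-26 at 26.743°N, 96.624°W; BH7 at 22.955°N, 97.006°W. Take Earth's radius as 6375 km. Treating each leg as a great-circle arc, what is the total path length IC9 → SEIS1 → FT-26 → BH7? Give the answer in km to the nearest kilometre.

3648 km

IC9→SEIS1: c = 0.292699 rad, d = 1865.96 km
SEIS1→FT-26: c = 0.213135 rad, d = 1358.73 km
FT-26→BH7: c = 0.066389 rad, d = 423.23 km
Total = 1865.96 + 1358.73 + 423.23 = 3647.92 km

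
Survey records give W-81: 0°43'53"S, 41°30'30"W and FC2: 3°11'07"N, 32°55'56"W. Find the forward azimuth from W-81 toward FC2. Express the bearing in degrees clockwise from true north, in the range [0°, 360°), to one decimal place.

W-81: φ = -0.73139°, λ = -41.50833°
FC2: φ = +3.18528°, λ = -32.93222°
Δλ = 8.5761°
y = sin Δλ · cos φ₂ = 0.148893
x = cos φ₁ sin φ₂ − sin φ₁ cos φ₂ cos Δλ = 0.068163
θ = atan2(y, x) = 65.4017° → 65.4017° (mod 360°)

65.4°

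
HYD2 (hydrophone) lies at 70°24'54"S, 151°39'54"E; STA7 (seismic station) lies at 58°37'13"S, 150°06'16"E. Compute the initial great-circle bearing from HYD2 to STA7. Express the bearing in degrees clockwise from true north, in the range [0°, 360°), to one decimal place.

356.0°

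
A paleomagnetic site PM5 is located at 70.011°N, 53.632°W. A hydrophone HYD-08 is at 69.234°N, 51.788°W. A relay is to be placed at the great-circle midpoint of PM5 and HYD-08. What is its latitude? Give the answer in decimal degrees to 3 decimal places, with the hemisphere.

Bx = cos φ₂ cos Δλ = 0.354369,  By = cos φ₂ sin Δλ = 0.011409
φₘ = atan2(sin φ₁ + sin φ₂, √((cos φ₁ + Bx)² + By²)) = 69.62492°
λₘ = λ₁ + atan2(By, cos φ₁ + Bx) = -52.69317°

69.625°N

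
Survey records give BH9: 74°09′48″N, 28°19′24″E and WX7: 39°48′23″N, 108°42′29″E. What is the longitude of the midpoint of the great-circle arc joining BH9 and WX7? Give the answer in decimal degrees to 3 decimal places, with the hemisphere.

90.413°E

BH9: φ = +74.16333°, λ = +28.32333°
WX7: φ = +39.80639°, λ = +108.70806°
Bx = cos φ₂ cos Δλ = 0.128316,  By = cos φ₂ sin Δλ = 0.757420
φₘ = atan2(sin φ₁ + sin φ₂, √((cos φ₁ + Bx)² + By²)) = 61.85536°
λₘ = λ₁ + atan2(By, cos φ₁ + Bx) = 90.41279°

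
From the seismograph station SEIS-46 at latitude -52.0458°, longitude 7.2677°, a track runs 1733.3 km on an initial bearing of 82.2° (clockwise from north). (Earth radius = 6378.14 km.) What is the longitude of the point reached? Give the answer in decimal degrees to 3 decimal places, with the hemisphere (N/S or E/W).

δ = d/R = 1733.3/6378.14 = 0.271756 rad
φ₂ = arcsin(sin φ₁ cos δ + cos φ₁ sin δ cos θ)
   = arcsin(-0.78850·0.96330 + 0.61503·0.26842·0.13572) = -47.49007°
λ₂ = λ₁ + atan2(sin θ sin δ cos φ₁, cos δ − sin φ₁ sin φ₂) = 30.44432°

30.444°E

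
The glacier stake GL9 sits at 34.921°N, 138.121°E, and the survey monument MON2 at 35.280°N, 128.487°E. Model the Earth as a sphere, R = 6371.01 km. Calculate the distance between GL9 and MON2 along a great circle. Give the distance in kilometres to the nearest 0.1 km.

Δφ = 0.3590°,  Δλ = -9.6340°
a = sin²(Δφ/2) + cos φ₁ cos φ₂ sin²(Δλ/2) = 0.004730
c = 2·arcsin(√a) = 0.137655 rad = 7.8871°
d = R·c = 6371.01 × 0.137655 = 877.0 km

877.0 km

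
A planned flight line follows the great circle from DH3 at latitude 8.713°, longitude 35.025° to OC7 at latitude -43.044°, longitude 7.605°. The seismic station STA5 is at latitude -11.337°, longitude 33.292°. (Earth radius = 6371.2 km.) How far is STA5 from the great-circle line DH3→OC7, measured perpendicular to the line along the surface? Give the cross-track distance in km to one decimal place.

700.0 km

δ₁₃ = central angle DH3→STA5 = 0.351229 rad  (haversine)
θ₁₃ = bearing DH3→STA5 = 184.944°,  θ₁₂ = bearing DH3→OC7 = 203.529°
dₓₜ = R·arcsin(sin δ₁₃ · sin(θ₁₃ − θ₁₂)) = 6371.2·arcsin(0.34405·sin(-18.585°)) = -700.023 km
|dₓₜ| = 700.023 km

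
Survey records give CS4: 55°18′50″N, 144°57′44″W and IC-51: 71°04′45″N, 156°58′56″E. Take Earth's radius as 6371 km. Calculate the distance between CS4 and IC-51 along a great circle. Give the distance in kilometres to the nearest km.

3213 km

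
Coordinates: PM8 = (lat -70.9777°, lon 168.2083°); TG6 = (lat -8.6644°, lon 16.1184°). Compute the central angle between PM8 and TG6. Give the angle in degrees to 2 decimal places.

Δφ = 62.3133°,  Δλ = -152.0899°
a = sin²(Δφ/2) + cos φ₁ cos φ₂ sin²(Δλ/2) = 0.571159
c = 2·arcsin(√a) = 1.713598 rad = 98.1820°

98.18°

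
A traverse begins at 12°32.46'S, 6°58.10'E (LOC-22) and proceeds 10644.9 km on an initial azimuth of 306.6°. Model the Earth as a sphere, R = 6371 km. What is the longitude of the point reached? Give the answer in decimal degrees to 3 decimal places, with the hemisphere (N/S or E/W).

80.786°W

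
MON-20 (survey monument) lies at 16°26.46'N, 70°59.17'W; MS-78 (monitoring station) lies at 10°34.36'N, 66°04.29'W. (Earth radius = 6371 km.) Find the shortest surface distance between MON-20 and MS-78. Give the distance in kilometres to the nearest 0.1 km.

MON-20: φ = +16.44100°, λ = -70.98617°
MS-78: φ = +10.57267°, λ = -66.07150°
Δφ = -5.8683°,  Δλ = 4.9147°
a = sin²(Δφ/2) + cos φ₁ cos φ₂ sin²(Δλ/2) = 0.004353
c = 2·arcsin(√a) = 0.132058 rad = 7.5663°
d = R·c = 6371 × 0.132058 = 841.3 km

841.3 km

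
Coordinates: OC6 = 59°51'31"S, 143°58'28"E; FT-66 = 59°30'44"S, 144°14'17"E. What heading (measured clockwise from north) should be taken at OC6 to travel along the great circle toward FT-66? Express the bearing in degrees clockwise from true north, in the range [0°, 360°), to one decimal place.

21.1°

OC6: φ = -59.85861°, λ = +143.97444°
FT-66: φ = -59.51222°, λ = +144.23806°
Δλ = 0.2636°
y = sin Δλ · cos φ₂ = 0.002334
x = cos φ₁ sin φ₂ − sin φ₁ cos φ₂ cos Δλ = 0.006041
θ = atan2(y, x) = 21.1269° → 21.1269° (mod 360°)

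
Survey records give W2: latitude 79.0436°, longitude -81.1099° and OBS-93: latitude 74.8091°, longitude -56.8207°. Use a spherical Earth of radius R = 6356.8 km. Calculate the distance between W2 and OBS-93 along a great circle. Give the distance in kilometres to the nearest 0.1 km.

760.0 km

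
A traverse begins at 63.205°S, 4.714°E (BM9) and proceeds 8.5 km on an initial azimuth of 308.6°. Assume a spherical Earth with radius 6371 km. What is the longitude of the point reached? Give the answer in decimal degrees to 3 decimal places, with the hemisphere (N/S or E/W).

4.582°E

δ = d/R = 8.5/6371 = 0.001334 rad
φ₂ = arcsin(sin φ₁ cos δ + cos φ₁ sin δ cos θ)
   = arcsin(-0.89263·1.00000 + 0.45080·0.00133·0.62388) = -63.15725°
λ₂ = λ₁ + atan2(sin θ sin δ cos φ₁, cos δ − sin φ₁ sin φ₂) = 4.58170°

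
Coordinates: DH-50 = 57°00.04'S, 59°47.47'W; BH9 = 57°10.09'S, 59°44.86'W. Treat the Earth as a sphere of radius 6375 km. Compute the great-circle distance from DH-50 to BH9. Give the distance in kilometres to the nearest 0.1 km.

DH-50: φ = -57.00067°, λ = -59.79117°
BH9: φ = -57.16817°, λ = -59.74767°
Δφ = -0.1675°,  Δλ = 0.0435°
a = sin²(Δφ/2) + cos φ₁ cos φ₂ sin²(Δλ/2) = 0.000002
c = 2·arcsin(√a) = 0.002952 rad = 0.1692°
d = R·c = 6375 × 0.002952 = 18.8 km

18.8 km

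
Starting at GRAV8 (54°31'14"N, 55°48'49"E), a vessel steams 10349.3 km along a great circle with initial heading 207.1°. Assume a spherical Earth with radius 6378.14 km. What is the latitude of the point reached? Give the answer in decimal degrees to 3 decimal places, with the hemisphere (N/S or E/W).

33.930°S

GRAV8: φ = +54.52056°, λ = +55.81361°
δ = d/R = 10349.3/6378.14 = 1.622620 rad
φ₂ = arcsin(sin φ₁ cos δ + cos φ₁ sin δ cos θ)
   = arcsin(0.81432·-0.05180 + 0.58041·0.99866·-0.89021) = -33.92990°
λ₂ = λ₁ + atan2(sin θ sin δ cos φ₁, cos δ − sin φ₁ sin φ₂) = 22.56338°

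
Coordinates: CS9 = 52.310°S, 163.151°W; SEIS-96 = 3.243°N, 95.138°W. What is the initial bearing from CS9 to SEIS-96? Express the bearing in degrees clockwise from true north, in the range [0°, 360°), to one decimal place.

70.4°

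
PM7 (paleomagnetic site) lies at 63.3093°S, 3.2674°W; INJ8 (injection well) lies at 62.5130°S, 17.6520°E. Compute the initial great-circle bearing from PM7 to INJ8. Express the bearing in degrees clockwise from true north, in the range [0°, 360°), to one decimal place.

Δλ = 20.9194°
y = sin Δλ · cos φ₂ = 0.164797
x = cos φ₁ sin φ₂ − sin φ₁ cos φ₂ cos Δλ = -0.013284
θ = atan2(y, x) = 94.6086° → 94.6086° (mod 360°)

94.6°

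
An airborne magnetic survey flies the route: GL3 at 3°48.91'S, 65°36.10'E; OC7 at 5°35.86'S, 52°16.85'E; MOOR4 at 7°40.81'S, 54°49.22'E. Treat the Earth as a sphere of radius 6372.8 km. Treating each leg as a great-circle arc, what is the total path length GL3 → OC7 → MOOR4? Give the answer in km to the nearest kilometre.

GL3: φ = -3.81517°, λ = +65.60167°
OC7: φ = -5.59767°, λ = +52.28083°
MOOR4: φ = -7.68017°, λ = +54.82033°
GL3→OC7: c = 0.233775 rad, d = 1489.80 km
OC7→MOOR4: c = 0.057088 rad, d = 363.81 km
Total = 1489.80 + 363.81 = 1853.61 km

1854 km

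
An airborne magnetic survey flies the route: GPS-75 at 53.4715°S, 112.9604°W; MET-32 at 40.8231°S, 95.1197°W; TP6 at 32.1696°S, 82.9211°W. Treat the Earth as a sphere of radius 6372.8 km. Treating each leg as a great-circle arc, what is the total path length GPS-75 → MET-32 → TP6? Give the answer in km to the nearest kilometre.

3391 km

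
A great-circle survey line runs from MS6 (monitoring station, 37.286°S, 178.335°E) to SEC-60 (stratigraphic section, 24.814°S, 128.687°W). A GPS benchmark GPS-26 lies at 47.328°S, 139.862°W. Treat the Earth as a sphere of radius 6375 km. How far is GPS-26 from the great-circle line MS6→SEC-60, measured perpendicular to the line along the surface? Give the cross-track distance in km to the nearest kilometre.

1790 km

δ₁₃ = central angle MS6→GPS-26 = 0.559720 rad  (haversine)
θ₁₃ = bearing MS6→GPS-26 = 121.687°,  θ₁₂ = bearing MS6→SEC-60 = 90.223°
dₓₜ = R·arcsin(sin δ₁₃ · sin(θ₁₃ − θ₁₂)) = 6375·arcsin(0.53095·sin(31.464°)) = 1790.175 km
|dₓₜ| = 1790.175 km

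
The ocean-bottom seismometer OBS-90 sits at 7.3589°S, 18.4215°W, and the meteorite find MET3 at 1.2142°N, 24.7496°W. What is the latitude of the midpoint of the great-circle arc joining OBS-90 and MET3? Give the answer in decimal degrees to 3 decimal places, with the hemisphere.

Bx = cos φ₂ cos Δλ = 0.993684,  By = cos φ₂ sin Δλ = -0.110197
φₘ = atan2(sin φ₁ + sin φ₂, √((cos φ₁ + Bx)² + By²)) = -3.07703°
λₘ = λ₁ + atan2(By, cos φ₁ + Bx) = -21.59829°

3.077°S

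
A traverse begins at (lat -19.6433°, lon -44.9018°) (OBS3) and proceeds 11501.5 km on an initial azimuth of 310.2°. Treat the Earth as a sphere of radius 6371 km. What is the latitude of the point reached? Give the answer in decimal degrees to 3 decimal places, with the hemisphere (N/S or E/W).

42.018°N

δ = d/R = 11501.5/6371 = 1.805290 rad
φ₂ = arcsin(sin φ₁ cos δ + cos φ₁ sin δ cos θ)
   = arcsin(-0.33616·-0.23235 + 0.94180·0.97263·0.64546) = 42.01810°
λ₂ = λ₁ + atan2(sin θ sin δ cos φ₁, cos δ − sin φ₁ sin φ₂) = -135.50237°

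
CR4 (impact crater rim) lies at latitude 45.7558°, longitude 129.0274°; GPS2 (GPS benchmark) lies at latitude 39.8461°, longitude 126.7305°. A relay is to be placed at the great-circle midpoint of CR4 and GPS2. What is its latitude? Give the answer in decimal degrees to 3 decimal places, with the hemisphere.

Bx = cos φ₂ cos Δλ = 0.767151,  By = cos φ₂ sin Δλ = -0.030770
φₘ = atan2(sin φ₁ + sin φ₂, √((cos φ₁ + Bx)² + By²)) = 42.80668°
λₘ = λ₁ + atan2(By, cos φ₁ + Bx) = 127.82405°

42.807°N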